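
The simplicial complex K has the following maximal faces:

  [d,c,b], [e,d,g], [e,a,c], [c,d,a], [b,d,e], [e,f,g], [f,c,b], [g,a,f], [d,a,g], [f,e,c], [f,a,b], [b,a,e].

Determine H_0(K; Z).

We work with the vertex ordering a < b < c < d < e < f < g. The simplices of K, each written with vertices in increasing order, are:

  0-simplices (7): a, b, c, d, e, f, g
  1-simplices (18): ab, ac, ad, ae, af, ag, bc, bd, be, bf, cd, ce, cf, de, dg, ef, eg, fg
  2-simplices (12): abe, abf, acd, ace, adg, afg, bcd, bcf, bde, cef, deg, efg

giving chain groups C_0 ≅ Z^7, C_1 ≅ Z^18, C_2 ≅ Z^12.

The boundary map ∂_1: C_1 → C_0 maps an edge to its endpoints' difference, ∂[p,q] = q − p. For instance
  ∂ef = f − e.
The resulting 7×18 matrix has rank 6, and its Smith normal form has invariant factors (1,1,1,1,1,1).

The boundary map ∂_2: C_2 → C_1 maps a triangle to the signed sum of its edges. For instance
  ∂bde = de − be + bd,
  ∂bcd = cd − bd + bc.
The 18×12 boundary matrix has rank 12 and Smith normal form diag(1,1,1,1,1,1,1,1,1,1,1,2).

From H_k ≅ ker(∂_k) / im(∂_{k+1}) we obtain:

  H_0: rank C_0 − rank ∂_1 = 7 − 6 = 1, and the invariant factors of ∂_1 are all 1, so H_0 ≅ Z.

H_0 = Z.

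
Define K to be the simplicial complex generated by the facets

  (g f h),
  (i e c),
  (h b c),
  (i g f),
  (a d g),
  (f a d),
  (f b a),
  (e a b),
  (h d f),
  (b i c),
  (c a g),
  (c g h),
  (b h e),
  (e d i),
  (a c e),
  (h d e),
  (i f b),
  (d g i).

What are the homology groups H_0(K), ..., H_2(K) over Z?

H_0 = Z,  H_1 = Z ⊕ Z/2Z,  H_2 = 0.

K has 9 vertices, 27 edges, 18 triangles.
rank ∂_0 = 0, rank ∂_1 = 8 ⇒ b_0 = 9 − 0 − 8 = 1; all invariant factors of ∂_1 are 1 so no torsion. So H_0 ≅ Z.
rank ∂_1 = 8, rank ∂_2 = 18 ⇒ b_1 = 27 − 8 − 18 = 1; ∂_2 has invariant factor(s) [2] giving torsion. So H_1 ≅ Z ⊕ Z/2Z.
rank ∂_2 = 18, rank ∂_3 = 0 ⇒ b_2 = 18 − 18 − 0 = 0. So H_2 ≅ 0.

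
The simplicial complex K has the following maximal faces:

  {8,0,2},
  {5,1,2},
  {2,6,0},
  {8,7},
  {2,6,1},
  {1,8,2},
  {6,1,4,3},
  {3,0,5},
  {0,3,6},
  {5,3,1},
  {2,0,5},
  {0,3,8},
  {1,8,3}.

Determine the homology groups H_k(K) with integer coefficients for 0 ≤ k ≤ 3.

We work with the vertex ordering 0 < 1 < 2 < 3 < 4 < 5 < 6 < 7 < 8. The simplices of K, each written with vertices in increasing order, are:

  0-simplices (9): [0], [1], [2], [3], [4], [5], [6], [7], [8]
  1-simplices (20): [0,2], [0,3], [0,5], [0,6], [0,8], [1,2], [1,3], [1,4], [1,5], [1,6], [1,8], [2,5], [2,6], [2,8], [3,4], [3,5], [3,6], [3,8], [4,6], [7,8]
  2-simplices (15): [0,2,5], [0,2,6], [0,2,8], [0,3,5], [0,3,6], [0,3,8], [1,2,5], [1,2,6], [1,2,8], [1,3,4], [1,3,5], [1,3,6], [1,3,8], [1,4,6], [3,4,6]
  3-simplices (1): [1,3,4,6]

so the chain groups are C_0 ≅ Z^9, C_1 ≅ Z^20, C_2 ≅ Z^15, C_3 ≅ Z^1.

∂_1: C_1 → C_0 sends each edge [p,q] (with p < q) to q − p. For instance
  ∂[3,5] = [5] − [3].
As a 9×20 matrix over Z this has rank 8, with invariant factors (1,1,1,1,1,1,1,1).

∂_2: C_2 → C_1 sends each 2-simplex [p,q,r] to [q,r] − [p,r] + [p,q]. For instance
  ∂[0,2,6] = [2,6] − [0,6] + [0,2],
  ∂[1,3,5] = [3,5] − [1,5] + [1,3].
The 20×15 boundary matrix has rank 12 and Smith normal form diag(1,1,1,1,1,1,1,1,1,1,1,1).

Boundary ∂_3: C_3 → C_2 sends each 3-simplex σ to the alternating sum Σ_i (−1)^i (σ with its i-th vertex removed). For instance
  ∂[1,3,4,6] = [3,4,6] − [1,4,6] + [1,3,6] − [1,3,4].
The resulting 15×1 matrix has rank 1, and its Smith normal form has invariant factors (1).

From H_k ≅ ker(∂_k) / im(∂_{k+1}) we obtain:

  H_0: rank C_0 − rank ∂_1 = 9 − 8 = 1, and the invariant factors of ∂_1 are all 1, so H_0 ≅ Z.
  H_1: rank ker ∂_1 − rank ∂_2 = (20 − 8) − 12 = 0, and the invariant factors of ∂_2 are all 1, so H_1 ≅ 0.
  H_2: rank ker ∂_2 − rank ∂_3 = (15 − 12) − 1 = 2, and the invariant factors of ∂_3 are all 1, so H_2 ≅ Z^2.
  H_3: rank ker ∂_3 − rank ∂_4 = (1 − 1) − 0 = 0, and there is no ∂_4, so H_3 ≅ 0.

As a check, the Euler characteristic is 9 − 20 + 15 − 1 = 3, which agrees with 1 − 0 + 2 − 0 = 3.

H_0 = Z,  H_1 = 0,  H_2 = Z^2,  H_3 = 0.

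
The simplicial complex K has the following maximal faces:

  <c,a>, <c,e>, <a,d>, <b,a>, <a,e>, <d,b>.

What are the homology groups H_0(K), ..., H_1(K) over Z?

Order the vertices as a < b < c < d < e. Listing each simplex with vertices in this order, K has dimension 1 with simplices:

  0-simplices (5): a, b, c, d, e
  1-simplices (6): ab, ac, ad, ae, bd, ce

so the chain groups are C_0 ≅ Z^5, C_1 ≅ Z^6.

The boundary map ∂_1: C_1 → C_0 maps an edge to its endpoints' difference, ∂[p,q] = q − p. For instance
  ∂ad = d − a.
The resulting 5×6 matrix has rank 4, and its Smith normal form has invariant factors (1,1,1,1).

Computing H_k = (kernel of ∂_k) / (image of ∂_{k+1}):

  H_0: rank C_0 − rank ∂_1 = 5 − 4 = 1, and the invariant factors of ∂_1 are all 1, so H_0 = Z.
  H_1: rank ker ∂_1 − rank ∂_2 = (6 − 4) − 0 = 2, and there is no ∂_2, so H_1 = Z^2.

H_0 = Z,  H_1 = Z^2.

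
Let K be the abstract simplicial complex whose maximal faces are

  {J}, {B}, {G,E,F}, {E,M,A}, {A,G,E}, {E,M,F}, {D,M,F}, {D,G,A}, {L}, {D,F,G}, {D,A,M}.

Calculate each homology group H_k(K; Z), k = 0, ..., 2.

H_0 ≅ Z^4,  H_1 = 0,  H_2 ≅ Z.

Order the vertices as A < B < D < E < F < G < J < L < M. Listing each simplex with vertices in this order, K has dimension 2 with simplices:

  0-simplices (9): A, B, D, E, F, G, J, L, M
  1-simplices (12): AD, AE, AG, AM, DF, DG, DM, EF, EG, EM, FG, FM
  2-simplices (8): ADG, ADM, AEG, AEM, DFG, DFM, EFG, EFM

so the chain groups are C_0 ≅ Z^9, C_1 ≅ Z^12, C_2 ≅ Z^8.

The boundary map ∂_1: C_1 → C_0 maps an edge to its endpoints' difference, ∂[p,q] = q − p. For instance
  ∂FG = G − F.
As a 9×12 matrix over Z this has rank 5, with invariant factors (1,1,1,1,1).

Boundary ∂_2: C_2 → C_1 sends each 2-simplex [p,q,r] to [q,r] − [p,r] + [p,q]. For instance
  ∂EFM = FM − EM + EF,
  ∂ADG = DG − AG + AD.
The 12×8 boundary matrix has rank 7 and Smith normal form diag(1,1,1,1,1,1,1).

Computing H_k = (kernel of ∂_k) / (image of ∂_{k+1}):

  H_0: rank C_0 − rank ∂_1 = 9 − 5 = 4, and the invariant factors of ∂_1 are all 1, so H_0 = Z^4.
  H_1: rank ker ∂_1 − rank ∂_2 = (12 − 5) − 7 = 0, and the invariant factors of ∂_2 are all 1, so H_1 = 0.
  H_2: rank ker ∂_2 − rank ∂_3 = (8 − 7) − 0 = 1, and there is no ∂_3, so H_2 = Z.

As a check, the Euler characteristic is 9 − 12 + 8 = 5, which agrees with 4 − 0 + 1 = 5.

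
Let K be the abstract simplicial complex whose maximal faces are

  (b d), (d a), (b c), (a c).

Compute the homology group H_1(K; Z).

H_1 = Z.

Fix the vertex order a < b < c < d and write every simplex with vertices in increasing order. Then dim K = 1 and the simplices of K are:

  0-simplices (4): a, b, c, d
  1-simplices (4): ac, ad, bc, bd

Hence C_0 ≅ Z^4, C_1 ≅ Z^4.

Boundary ∂_1: C_1 → C_0 sends each edge [p,q] (with p < q) to q − p. For instance
  ∂bd = d − b.
The 4×4 boundary matrix has rank 3 and Smith normal form diag(1,1,1).

Now H_k = ker ∂_k / im ∂_{k+1}, so:

  H_1: rank ker ∂_1 − rank ∂_2 = (4 − 3) − 0 = 1, and there is no ∂_2, so H_1 = Z.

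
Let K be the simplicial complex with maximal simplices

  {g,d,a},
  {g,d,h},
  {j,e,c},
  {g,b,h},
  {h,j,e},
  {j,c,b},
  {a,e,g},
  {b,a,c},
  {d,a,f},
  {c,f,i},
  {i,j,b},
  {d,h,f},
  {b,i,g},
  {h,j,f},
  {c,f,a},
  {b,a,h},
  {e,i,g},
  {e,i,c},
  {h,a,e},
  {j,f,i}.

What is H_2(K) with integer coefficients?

We work with the vertex ordering a < b < c < d < e < f < g < h < i < j. The simplices of K, each written with vertices in increasing order, are:

  0-simplices (10): a, b, c, d, e, f, g, h, i, j
  1-simplices (30): ab, ac, ad, ae, af, ag, ah, bc, bg, bh, bi, bj, ce, cf, ci, cj, df, dg, dh, eg, eh, ei, ej, fh, fi, fj, gh, gi, hj, ij
  2-simplices (20): abc, abh, acf, adf, adg, aeg, aeh, bcj, bgh, bgi, bij, cei, cej, cfi, dfh, dgh, egi, ehj, fhj, fij

so the chain groups are C_0 ≅ Z^10, C_1 ≅ Z^30, C_2 ≅ Z^20.

Boundary ∂_1: C_1 → C_0 maps an edge to its endpoints' difference, ∂[p,q] = q − p.
As a 10×30 matrix over Z this has rank 9, with invariant factors (1,1,1,1,1,1,1,1,1).

∂_2: C_2 → C_1 sends each 2-simplex [p,q,r] to [q,r] − [p,r] + [p,q]. For instance
  ∂adg = dg − ag + ad,
  ∂cej = ej − cj + ce.
The 30×20 boundary matrix has rank 20 and Smith normal form diag(1,1,1,1,1,1,1,1,1,1,1,1,1,1,1,1,1,1,1,2).

Computing H_k = (kernel of ∂_k) / (image of ∂_{k+1}):

  H_2: rank ker ∂_2 − rank ∂_3 = (20 − 20) − 0 = 0, and there is no ∂_3, so H_2 = 0.

H_2 = 0.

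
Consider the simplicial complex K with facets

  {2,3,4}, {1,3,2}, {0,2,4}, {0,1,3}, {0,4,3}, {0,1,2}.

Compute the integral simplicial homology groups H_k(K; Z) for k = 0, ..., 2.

Fix the vertex order 0 < 1 < 2 < 3 < 4 and write every simplex with vertices in increasing order. Then dim K = 2 and the simplices of K are:

  0-simplices (5): [0], [1], [2], [3], [4]
  1-simplices (9): [0,1], [0,2], [0,3], [0,4], [1,2], [1,3], [2,3], [2,4], [3,4]
  2-simplices (6): [0,1,2], [0,1,3], [0,2,4], [0,3,4], [1,2,3], [2,3,4]

so the chain groups are C_0 ≅ Z^5, C_1 ≅ Z^9, C_2 ≅ Z^6.

The boundary map ∂_1: C_1 → C_0 sends each edge [p,q] (with p < q) to q − p. For instance
  ∂[0,2] = [2] − [0].
This gives a 5×9 integer matrix of rank 4; reducing to Smith normal form yields diagonal entries (1,1,1,1).

∂_2: C_2 → C_1 sends each 2-simplex [p,q,r] to [q,r] − [p,r] + [p,q]. For instance
  ∂[0,1,3] = [1,3] − [0,3] + [0,1],
  ∂[0,1,2] = [1,2] − [0,2] + [0,1].
The 9×6 boundary matrix has rank 5 and Smith normal form diag(1,1,1,1,1).

Computing H_k = (kernel of ∂_k) / (image of ∂_{k+1}):

  H_0: rank C_0 − rank ∂_1 = 5 − 4 = 1, and the invariant factors of ∂_1 are all 1, so H_0 ≅ Z.
  H_1: rank ker ∂_1 − rank ∂_2 = (9 − 4) − 5 = 0, and the invariant factors of ∂_2 are all 1, so H_1 ≅ 0.
  H_2: rank ker ∂_2 − rank ∂_3 = (6 − 5) − 0 = 1, and there is no ∂_3, so H_2 ≅ Z.

(K is a triangulation of the 2-sphere S^2.)

H_0 = Z,  H_1 = 0,  H_2 = Z.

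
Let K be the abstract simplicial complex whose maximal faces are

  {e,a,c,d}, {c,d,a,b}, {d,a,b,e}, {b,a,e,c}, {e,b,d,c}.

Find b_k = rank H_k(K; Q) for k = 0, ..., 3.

We work with the vertex ordering a < b < c < d < e. The simplices of K, each written with vertices in increasing order, are:

  0-simplices (5): a, b, c, d, e
  1-simplices (10): ab, ac, ad, ae, bc, bd, be, cd, ce, de
  2-simplices (10): abc, abd, abe, acd, ace, ade, bcd, bce, bde, cde
  3-simplices (5): abcd, abce, abde, acde, bcde

so the chain groups are C_0 ≅ Z^5, C_1 ≅ Z^10, C_2 ≅ Z^10, C_3 ≅ Z^5.

The boundary map ∂_1: C_1 → C_0 maps an edge to its endpoints' difference, ∂[p,q] = q − p.
The resulting 5×10 matrix has rank 4, and its Smith normal form has invariant factors (1,1,1,1).

Boundary ∂_2: C_2 → C_1 maps a triangle to the signed sum of its edges. For instance
  ∂abd = bd − ad + ab,
  ∂cde = de − ce + cd.
The resulting 10×10 matrix has rank 6, and its Smith normal form has invariant factors (1,1,1,1,1,1).

Boundary ∂_3: C_3 → C_2 sends each 3-simplex σ to the alternating sum Σ_i (−1)^i (σ with its i-th vertex removed). For instance
  ∂acde = cde − ade + ace − acd,
  ∂bcde = cde − bde + bce − bcd.
The 10×5 boundary matrix has rank 4 and Smith normal form diag(1,1,1,1).

From H_k ≅ ker(∂_k) / im(∂_{k+1}) we obtain:

  H_0: rank C_0 − rank ∂_1 = 5 − 4 = 1, and the invariant factors of ∂_1 are all 1, so H_0 ≅ Z.
  H_1: rank ker ∂_1 − rank ∂_2 = (10 − 4) − 6 = 0, and the invariant factors of ∂_2 are all 1, so H_1 ≅ 0.
  H_2: rank ker ∂_2 − rank ∂_3 = (10 − 6) − 4 = 0, and the invariant factors of ∂_3 are all 1, so H_2 ≅ 0.
  H_3: rank ker ∂_3 − rank ∂_4 = (5 − 4) − 0 = 1, and there is no ∂_4, so H_3 ≅ Z.

Hence the Betti numbers are b_0 = 1, b_1 = 0, b_2 = 0, b_3 = 1.

b_0 = 1, b_1 = 0, b_2 = 0, b_3 = 1.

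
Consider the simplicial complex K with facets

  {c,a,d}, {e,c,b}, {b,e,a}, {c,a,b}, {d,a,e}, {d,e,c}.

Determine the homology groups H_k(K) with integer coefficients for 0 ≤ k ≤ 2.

H_0 = Z,  H_1 = 0,  H_2 = Z.

We work with the vertex ordering a < b < c < d < e. The simplices of K, each written with vertices in increasing order, are:

  0-simplices (5): a, b, c, d, e
  1-simplices (9): ab, ac, ad, ae, bc, be, cd, ce, de
  2-simplices (6): abc, abe, acd, ade, bce, cde

so the chain groups are C_0 ≅ Z^5, C_1 ≅ Z^9, C_2 ≅ Z^6.

Boundary ∂_1: C_1 → C_0 is given by ∂[p,q] = [q] − [p].
As a 5×9 matrix over Z this has rank 4, with invariant factors (1,1,1,1).

∂_2: C_2 → C_1 sends each 2-simplex [p,q,r] to [q,r] − [p,r] + [p,q]. For instance
  ∂bce = ce − be + bc,
  ∂ade = de − ae + ad.
The resulting 9×6 matrix has rank 5, and its Smith normal form has invariant factors (1,1,1,1,1).

Reading off H_k = ker ∂_k / im ∂_{k+1}:

  H_0: rank C_0 − rank ∂_1 = 5 − 4 = 1, and the invariant factors of ∂_1 are all 1, so H_0 = Z.
  H_1: rank ker ∂_1 − rank ∂_2 = (9 − 4) − 5 = 0, and the invariant factors of ∂_2 are all 1, so H_1 = 0.
  H_2: rank ker ∂_2 − rank ∂_3 = (6 − 5) − 0 = 1, and there is no ∂_3, so H_2 = Z.

(K is a triangulation of the 2-sphere S^2.)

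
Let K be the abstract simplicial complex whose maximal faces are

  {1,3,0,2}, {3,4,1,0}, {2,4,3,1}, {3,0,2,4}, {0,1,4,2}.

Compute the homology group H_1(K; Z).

H_1 ≅ 0.

K has 5 vertices, 10 edges, 10 triangles, 5 3-simplices.
rank ∂_1 = 4, rank ∂_2 = 6 ⇒ b_1 = 10 − 4 − 6 = 0; all invariant factors of ∂_2 are 1 so no torsion. So H_1 ≅ 0.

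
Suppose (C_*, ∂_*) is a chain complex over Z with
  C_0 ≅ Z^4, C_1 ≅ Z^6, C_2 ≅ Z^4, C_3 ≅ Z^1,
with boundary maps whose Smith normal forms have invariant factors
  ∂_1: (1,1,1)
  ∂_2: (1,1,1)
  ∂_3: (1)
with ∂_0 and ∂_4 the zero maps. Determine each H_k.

H_0 = Z,  H_1 = 0,  H_2 = 0,  H_3 = 0.

H_0: b_0 = 4 − 0 − 3 = 1; torsion from ∂_1 factors > 1: none. So H_0 = Z.
H_1: b_1 = 6 − 3 − 3 = 0; torsion from ∂_2 factors > 1: none. So H_1 = 0.
H_2: b_2 = 4 − 3 − 1 = 0; torsion from ∂_3 factors > 1: none. So H_2 = 0.
H_3: b_3 = 1 − 1 − 0 = 0; torsion from ∂_4 factors > 1: none. So H_3 = 0.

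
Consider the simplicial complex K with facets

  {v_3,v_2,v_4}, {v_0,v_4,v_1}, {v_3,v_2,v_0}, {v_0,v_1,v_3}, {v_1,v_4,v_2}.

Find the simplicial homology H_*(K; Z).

K has 5 vertices, 10 edges, 5 triangles.
rank ∂_0 = 0, rank ∂_1 = 4 ⇒ b_0 = 5 − 0 − 4 = 1; all invariant factors of ∂_1 are 1 so no torsion. So H_0 = Z.
rank ∂_1 = 4, rank ∂_2 = 5 ⇒ b_1 = 10 − 4 − 5 = 1; all invariant factors of ∂_2 are 1 so no torsion. So H_1 = Z.
rank ∂_2 = 5, rank ∂_3 = 0 ⇒ b_2 = 5 − 5 − 0 = 0. So H_2 = 0.

H_0 ≅ Z,  H_1 ≅ Z,  H_2 = 0.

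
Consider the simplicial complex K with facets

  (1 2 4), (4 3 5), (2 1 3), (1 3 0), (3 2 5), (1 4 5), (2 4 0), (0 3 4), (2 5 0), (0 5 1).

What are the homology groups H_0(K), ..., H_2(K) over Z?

K has 6 vertices, 15 edges, 10 triangles.
rank ∂_0 = 0, rank ∂_1 = 5 ⇒ b_0 = 6 − 0 − 5 = 1; all invariant factors of ∂_1 are 1 so no torsion. So H_0 ≅ Z.
rank ∂_1 = 5, rank ∂_2 = 10 ⇒ b_1 = 15 − 5 − 10 = 0; ∂_2 has invariant factor(s) [2] giving torsion. So H_1 ≅ Z/2Z.
rank ∂_2 = 10, rank ∂_3 = 0 ⇒ b_2 = 10 − 10 − 0 = 0. So H_2 ≅ 0.

H_0 ≅ Z,  H_1 ≅ Z/2Z,  H_2 = 0.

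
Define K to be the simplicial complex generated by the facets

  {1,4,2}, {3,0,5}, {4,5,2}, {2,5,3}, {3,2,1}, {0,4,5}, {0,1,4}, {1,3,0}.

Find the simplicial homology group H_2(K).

H_2 ≅ Z.

Take the total order 0 < 1 < 2 < 3 < 4 < 5 on the vertex set. Then K (dimension 2) consists of the simplices:

  0-simplices (6): [0], [1], [2], [3], [4], [5]
  1-simplices (12): [0,1], [0,3], [0,4], [0,5], [1,2], [1,3], [1,4], [2,3], [2,4], [2,5], [3,5], [4,5]
  2-simplices (8): [0,1,3], [0,1,4], [0,3,5], [0,4,5], [1,2,3], [1,2,4], [2,3,5], [2,4,5]

giving chain groups C_0 ≅ Z^6, C_1 ≅ Z^12, C_2 ≅ Z^8.

The boundary map ∂_1: C_1 → C_0 is given by ∂[p,q] = [q] − [p].
The resulting 6×12 matrix has rank 5, and its Smith normal form has invariant factors (1,1,1,1,1).

∂_2: C_2 → C_1 maps a triangle to the signed sum of its edges. For instance
  ∂[0,3,5] = [3,5] − [0,5] + [0,3],
  ∂[1,2,3] = [2,3] − [1,3] + [1,2].
This gives a 12×8 integer matrix of rank 7; reducing to Smith normal form yields diagonal entries (1,1,1,1,1,1,1).

Now H_k = ker ∂_k / im ∂_{k+1}, so:

  H_2: rank ker ∂_2 − rank ∂_3 = (8 − 7) − 0 = 1, and there is no ∂_3, so H_2 ≅ Z.

(K is a triangulation of the 2-sphere S^2.)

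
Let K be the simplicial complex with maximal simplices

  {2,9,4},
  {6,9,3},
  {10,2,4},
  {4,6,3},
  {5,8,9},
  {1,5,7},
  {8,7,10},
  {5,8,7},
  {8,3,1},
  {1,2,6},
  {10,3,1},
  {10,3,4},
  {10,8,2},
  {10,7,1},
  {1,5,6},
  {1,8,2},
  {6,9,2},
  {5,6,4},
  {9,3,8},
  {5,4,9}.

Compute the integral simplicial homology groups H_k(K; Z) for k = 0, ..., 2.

K has 10 vertices, 30 edges, 20 triangles.
rank ∂_0 = 0, rank ∂_1 = 9 ⇒ b_0 = 10 − 0 − 9 = 1; all invariant factors of ∂_1 are 1 so no torsion. So H_0 ≅ Z.
rank ∂_1 = 9, rank ∂_2 = 20 ⇒ b_1 = 30 − 9 − 20 = 1; ∂_2 has invariant factor(s) [2] giving torsion. So H_1 ≅ Z ⊕ Z/2Z.
rank ∂_2 = 20, rank ∂_3 = 0 ⇒ b_2 = 20 − 20 − 0 = 0. So H_2 ≅ 0.

H_0 = Z,  H_1 = Z ⊕ Z/2Z,  H_2 = 0.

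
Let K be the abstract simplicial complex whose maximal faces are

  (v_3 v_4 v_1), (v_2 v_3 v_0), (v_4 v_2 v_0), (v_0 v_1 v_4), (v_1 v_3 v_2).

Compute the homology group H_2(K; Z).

H_2 ≅ 0.

Order the vertices as v_0 < v_1 < v_2 < v_3 < v_4. Listing each simplex with vertices in this order, K has dimension 2 with simplices:

  0-simplices (5): [v_0], [v_1], [v_2], [v_3], [v_4]
  1-simplices (10): [v_0,v_1], [v_0,v_2], [v_0,v_3], [v_0,v_4], [v_1,v_2], [v_1,v_3], [v_1,v_4], [v_2,v_3], [v_2,v_4], [v_3,v_4]
  2-simplices (5): [v_0,v_1,v_4], [v_0,v_2,v_3], [v_0,v_2,v_4], [v_1,v_2,v_3], [v_1,v_3,v_4]

Hence C_0 ≅ Z^5, C_1 ≅ Z^10, C_2 ≅ Z^5.

The boundary map ∂_1: C_1 → C_0 maps an edge to its endpoints' difference, ∂[p,q] = q − p. For instance
  ∂[v_0,v_2] = [v_2] − [v_0].
This gives a 5×10 integer matrix of rank 4; reducing to Smith normal form yields diagonal entries (1,1,1,1).

∂_2: C_2 → C_1 maps a triangle to the signed sum of its edges. For instance
  ∂[v_0,v_2,v_4] = [v_2,v_4] − [v_0,v_4] + [v_0,v_2],
  ∂[v_0,v_2,v_3] = [v_2,v_3] − [v_0,v_3] + [v_0,v_2].
This gives a 10×5 integer matrix of rank 5; reducing to Smith normal form yields diagonal entries (1,1,1,1,1).

Now H_k = ker ∂_k / im ∂_{k+1}, so:

  H_2: rank ker ∂_2 − rank ∂_3 = (5 − 5) − 0 = 0, and there is no ∂_3, so H_2 = 0.

(K is a triangulation of the Möbius band.)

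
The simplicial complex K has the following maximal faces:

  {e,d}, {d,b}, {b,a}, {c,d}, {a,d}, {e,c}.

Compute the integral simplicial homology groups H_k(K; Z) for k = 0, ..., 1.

Order the vertices as a < b < c < d < e. Listing each simplex with vertices in this order, K has dimension 1 with simplices:

  0-simplices (5): a, b, c, d, e
  1-simplices (6): ab, ad, bd, cd, ce, de

so the chain groups are C_0 ≅ Z^5, C_1 ≅ Z^6.

∂_1: C_1 → C_0 maps an edge to its endpoints' difference, ∂[p,q] = q − p.
This gives a 5×6 integer matrix of rank 4; reducing to Smith normal form yields diagonal entries (1,1,1,1).

Now H_k = ker ∂_k / im ∂_{k+1}, so:

  H_0: rank C_0 − rank ∂_1 = 5 − 4 = 1, and the invariant factors of ∂_1 are all 1, so H_0 ≅ Z.
  H_1: rank ker ∂_1 − rank ∂_2 = (6 − 4) − 0 = 2, and there is no ∂_2, so H_1 ≅ Z^2.

As a check, the Euler characteristic is 5 − 6 = -1, which agrees with 1 − 2 = -1.

H_0 = Z,  H_1 = Z^2.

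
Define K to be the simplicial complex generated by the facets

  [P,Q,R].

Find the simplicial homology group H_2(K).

H_2 = 0.

K has 3 vertices, 3 edges, 1 triangle.
rank ∂_2 = 1, rank ∂_3 = 0 ⇒ b_2 = 1 − 1 − 0 = 0. So H_2 = 0.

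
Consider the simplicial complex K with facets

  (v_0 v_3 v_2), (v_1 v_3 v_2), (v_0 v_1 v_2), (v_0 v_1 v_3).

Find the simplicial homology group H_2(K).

Fix the vertex order v_0 < v_1 < v_2 < v_3 and write every simplex with vertices in increasing order. Then dim K = 2 and the simplices of K are:

  0-simplices (4): [v_0], [v_1], [v_2], [v_3]
  1-simplices (6): [v_0,v_1], [v_0,v_2], [v_0,v_3], [v_1,v_2], [v_1,v_3], [v_2,v_3]
  2-simplices (4): [v_0,v_1,v_2], [v_0,v_1,v_3], [v_0,v_2,v_3], [v_1,v_2,v_3]

giving chain groups C_0 ≅ Z^4, C_1 ≅ Z^6, C_2 ≅ Z^4.

Boundary ∂_1: C_1 → C_0 sends each edge [p,q] (with p < q) to q − p.
The resulting 4×6 matrix has rank 3, and its Smith normal form has invariant factors (1,1,1).

∂_2: C_2 → C_1 acts by ∂[p,q,r] = [q,r] − [p,r] + [p,q]. For instance
  ∂[v_0,v_2,v_3] = [v_2,v_3] − [v_0,v_3] + [v_0,v_2],
  ∂[v_0,v_1,v_2] = [v_1,v_2] − [v_0,v_2] + [v_0,v_1].
As a 6×4 matrix over Z this has rank 3, with invariant factors (1,1,1).

Computing H_k = (kernel of ∂_k) / (image of ∂_{k+1}):

  H_2: rank ker ∂_2 − rank ∂_3 = (4 − 3) − 0 = 1, and there is no ∂_3, so H_2 = Z.

H_2 ≅ Z.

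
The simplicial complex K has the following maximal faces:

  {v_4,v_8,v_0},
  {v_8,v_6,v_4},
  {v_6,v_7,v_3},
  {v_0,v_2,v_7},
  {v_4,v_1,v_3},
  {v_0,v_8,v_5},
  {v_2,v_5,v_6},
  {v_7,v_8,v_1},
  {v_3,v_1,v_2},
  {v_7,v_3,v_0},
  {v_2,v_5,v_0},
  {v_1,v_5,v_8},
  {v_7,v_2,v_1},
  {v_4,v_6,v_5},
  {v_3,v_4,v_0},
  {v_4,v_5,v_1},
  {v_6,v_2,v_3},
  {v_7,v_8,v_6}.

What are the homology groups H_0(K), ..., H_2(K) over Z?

We work with the vertex ordering v_0 < v_1 < v_2 < v_3 < v_4 < v_5 < v_6 < v_7 < v_8. The simplices of K, each written with vertices in increasing order, are:

  0-simplices (9): [v_0], [v_1], [v_2], [v_3], [v_4], [v_5], [v_6], [v_7], [v_8]
  1-simplices (27): (27 of them)
  2-simplices (18): (18 of them)

so the chain groups are C_0 ≅ Z^9, C_1 ≅ Z^27, C_2 ≅ Z^18.

The boundary map ∂_1: C_1 → C_0 maps an edge to its endpoints' difference, ∂[p,q] = q − p. For instance
  ∂[v_2,v_5] = [v_5] − [v_2].
The resulting 9×27 matrix has rank 8, and its Smith normal form has invariant factors (1,1,1,1,1,1,1,1).

The boundary map ∂_2: C_2 → C_1 sends each 2-simplex [p,q,r] to [q,r] − [p,r] + [p,q]. For instance
  ∂[v_0,v_2,v_7] = [v_2,v_7] − [v_0,v_7] + [v_0,v_2],
  ∂[v_4,v_5,v_6] = [v_5,v_6] − [v_4,v_6] + [v_4,v_5].
As a 27×18 matrix over Z this has rank 18, with invariant factors (1,1,1,1,1,1,1,1,1,1,1,1,1,1,1,1,1,2).

Now H_k = ker ∂_k / im ∂_{k+1}, so:

  H_0: rank C_0 − rank ∂_1 = 9 − 8 = 1, and the invariant factors of ∂_1 are all 1, so H_0 ≅ Z.
  H_1: rank ker ∂_1 − rank ∂_2 = (27 − 8) − 18 = 1, and ∂_2 has invariant factor 2 > 1, so H_1 ≅ Z ⊕ Z/2Z.
  H_2: rank ker ∂_2 − rank ∂_3 = (18 − 18) − 0 = 0, and there is no ∂_3, so H_2 ≅ 0.

As a check, the Euler characteristic is 9 − 27 + 18 = 0, which agrees with 1 − 1 + 0 = 0.
(K is a triangulation of the Klein bottle.)

H_0 = Z,  H_1 = Z ⊕ Z/2Z,  H_2 = 0.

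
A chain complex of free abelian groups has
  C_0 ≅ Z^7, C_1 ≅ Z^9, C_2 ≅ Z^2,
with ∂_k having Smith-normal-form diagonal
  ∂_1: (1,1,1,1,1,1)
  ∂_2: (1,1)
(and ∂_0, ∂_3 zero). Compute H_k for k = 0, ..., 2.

H_0: b_0 = 7 − 0 − 6 = 1; torsion from ∂_1 factors > 1: none. So H_0 = Z.
H_1: b_1 = 9 − 6 − 2 = 1; torsion from ∂_2 factors > 1: none. So H_1 = Z.
H_2: b_2 = 2 − 2 − 0 = 0; torsion from ∂_3 factors > 1: none. So H_2 = 0.

H_0 = Z,  H_1 = Z,  H_2 = 0.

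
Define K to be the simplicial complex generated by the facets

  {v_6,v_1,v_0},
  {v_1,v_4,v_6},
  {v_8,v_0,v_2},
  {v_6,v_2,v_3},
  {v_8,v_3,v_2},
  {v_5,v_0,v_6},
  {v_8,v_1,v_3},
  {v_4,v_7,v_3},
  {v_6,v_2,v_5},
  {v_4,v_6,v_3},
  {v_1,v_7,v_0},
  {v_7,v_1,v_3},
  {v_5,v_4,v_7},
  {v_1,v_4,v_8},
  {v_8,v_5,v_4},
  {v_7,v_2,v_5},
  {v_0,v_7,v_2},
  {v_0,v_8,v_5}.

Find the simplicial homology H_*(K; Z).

Fix the vertex order v_0 < v_1 < v_2 < v_3 < v_4 < v_5 < v_6 < v_7 < v_8 and write every simplex with vertices in increasing order. Then dim K = 2 and the simplices of K are:

  0-simplices (9): [v_0], [v_1], [v_2], [v_3], [v_4], [v_5], [v_6], [v_7], [v_8]
  1-simplices (27): (27 of them)
  2-simplices (18): (18 of them)

giving chain groups C_0 ≅ Z^9, C_1 ≅ Z^27, C_2 ≅ Z^18.

The boundary map ∂_1: C_1 → C_0 sends each edge [p,q] (with p < q) to q − p.
This gives a 9×27 integer matrix of rank 8; reducing to Smith normal form yields diagonal entries (1,1,1,1,1,1,1,1).

Boundary ∂_2: C_2 → C_1 acts by ∂[p,q,r] = [q,r] − [p,r] + [p,q]. For instance
  ∂[v_0,v_1,v_6] = [v_1,v_6] − [v_0,v_6] + [v_0,v_1],
  ∂[v_2,v_3,v_6] = [v_3,v_6] − [v_2,v_6] + [v_2,v_3].
As a 27×18 matrix over Z this has rank 18, with invariant factors (1,1,1,1,1,1,1,1,1,1,1,1,1,1,1,1,1,2).

Now H_k = ker ∂_k / im ∂_{k+1}, so:

  H_0: rank C_0 − rank ∂_1 = 9 − 8 = 1, and the invariant factors of ∂_1 are all 1, so H_0 ≅ Z.
  H_1: rank ker ∂_1 − rank ∂_2 = (27 − 8) − 18 = 1, and ∂_2 has invariant factor 2 > 1, so H_1 ≅ Z ⊕ Z/2Z.
  H_2: rank ker ∂_2 − rank ∂_3 = (18 − 18) − 0 = 0, and there is no ∂_3, so H_2 ≅ 0.

As a check, the Euler characteristic is 9 − 27 + 18 = 0, which agrees with 1 − 1 + 0 = 0.
(K is a triangulation of the Klein bottle.)

H_0 ≅ Z,  H_1 ≅ Z ⊕ Z/2Z,  H_2 = 0.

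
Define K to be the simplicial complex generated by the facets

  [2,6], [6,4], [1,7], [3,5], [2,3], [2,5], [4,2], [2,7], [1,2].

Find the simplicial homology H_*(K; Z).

H_0 ≅ Z,  H_1 ≅ Z^3.

We work with the vertex ordering 1 < 2 < 3 < 4 < 5 < 6 < 7. The simplices of K, each written with vertices in increasing order, are:

  0-simplices (7): [1], [2], [3], [4], [5], [6], [7]
  1-simplices (9): [1,2], [1,7], [2,3], [2,4], [2,5], [2,6], [2,7], [3,5], [4,6]

giving chain groups C_0 ≅ Z^7, C_1 ≅ Z^9.

Boundary ∂_1: C_1 → C_0 sends each edge [p,q] (with p < q) to q − p.
The resulting 7×9 matrix has rank 6, and its Smith normal form has invariant factors (1,1,1,1,1,1).

Now H_k = ker ∂_k / im ∂_{k+1}, so:

  H_0: rank C_0 − rank ∂_1 = 7 − 6 = 1, and the invariant factors of ∂_1 are all 1, so H_0 ≅ Z.
  H_1: rank ker ∂_1 − rank ∂_2 = (9 − 6) − 0 = 3, and there is no ∂_2, so H_1 ≅ Z^3.

(K is a triangulation of a wedge of 3 circles.)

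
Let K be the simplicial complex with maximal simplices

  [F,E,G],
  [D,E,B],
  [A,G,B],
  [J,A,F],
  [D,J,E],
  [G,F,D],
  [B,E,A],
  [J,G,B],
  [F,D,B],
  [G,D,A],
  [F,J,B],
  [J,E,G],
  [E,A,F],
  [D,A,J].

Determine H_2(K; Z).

Order the vertices as A < B < D < E < F < G < J. Listing each simplex with vertices in this order, K has dimension 2 with simplices:

  0-simplices (7): A, B, D, E, F, G, J
  1-simplices (21): AB, AD, AE, AF, AG, AJ, BD, BE, BF, BG, BJ, DE, DF, DG, DJ, EF, EG, EJ, FG, FJ, GJ
  2-simplices (14): ABE, ABG, ADG, ADJ, AEF, AFJ, BDE, BDF, BFJ, BGJ, DEJ, DFG, EFG, EGJ

so the chain groups are C_0 ≅ Z^7, C_1 ≅ Z^21, C_2 ≅ Z^14.

∂_1: C_1 → C_0 maps an edge to its endpoints' difference, ∂[p,q] = q − p.
This gives a 7×21 integer matrix of rank 6; reducing to Smith normal form yields diagonal entries (1,1,1,1,1,1).

The boundary map ∂_2: C_2 → C_1 sends each 2-simplex [p,q,r] to [q,r] − [p,r] + [p,q]. For instance
  ∂EFG = FG − EG + EF,
  ∂BGJ = GJ − BJ + BG.
This gives a 21×14 integer matrix of rank 13; reducing to Smith normal form yields diagonal entries (1,1,1,1,1,1,1,1,1,1,1,1,1).

Computing H_k = (kernel of ∂_k) / (image of ∂_{k+1}):

  H_2: rank ker ∂_2 − rank ∂_3 = (14 − 13) − 0 = 1, and there is no ∂_3, so H_2 ≅ Z.

(K is a triangulation of the torus T^2.)

H_2 ≅ Z.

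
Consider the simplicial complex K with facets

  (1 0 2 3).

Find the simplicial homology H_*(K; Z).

H_0 = Z,  H_1 = 0,  H_2 = 0,  H_3 = 0.

Take the total order 0 < 1 < 2 < 3 on the vertex set. Then K (dimension 3) consists of the simplices:

  0-simplices (4): [0], [1], [2], [3]
  1-simplices (6): [0,1], [0,2], [0,3], [1,2], [1,3], [2,3]
  2-simplices (4): [0,1,2], [0,1,3], [0,2,3], [1,2,3]
  3-simplices (1): [0,1,2,3]

Hence C_0 ≅ Z^4, C_1 ≅ Z^6, C_2 ≅ Z^4, C_3 ≅ Z^1.

∂_1: C_1 → C_0 is given by ∂[p,q] = [q] − [p]. For instance
  ∂[0,2] = [2] − [0].
As a 4×6 matrix over Z this has rank 3, with invariant factors (1,1,1).

Boundary ∂_2: C_2 → C_1 maps a triangle to the signed sum of its edges. For instance
  ∂[0,1,2] = [1,2] − [0,2] + [0,1],
  ∂[0,1,3] = [1,3] − [0,3] + [0,1].
The resulting 6×4 matrix has rank 3, and its Smith normal form has invariant factors (1,1,1).

∂_3: C_3 → C_2 sends each 3-simplex σ to the alternating sum Σ_i (−1)^i (σ with its i-th vertex removed). For instance
  ∂[0,1,2,3] = [1,2,3] − [0,2,3] + [0,1,3] − [0,1,2].
As a 4×1 matrix over Z this has rank 1, with invariant factors (1).

Computing H_k = (kernel of ∂_k) / (image of ∂_{k+1}):

  H_0: rank C_0 − rank ∂_1 = 4 − 3 = 1, and the invariant factors of ∂_1 are all 1, so H_0 = Z.
  H_1: rank ker ∂_1 − rank ∂_2 = (6 − 3) − 3 = 0, and the invariant factors of ∂_2 are all 1, so H_1 = 0.
  H_2: rank ker ∂_2 − rank ∂_3 = (4 − 3) − 1 = 0, and the invariant factors of ∂_3 are all 1, so H_2 = 0.
  H_3: rank ker ∂_3 − rank ∂_4 = (1 − 1) − 0 = 0, and there is no ∂_4, so H_3 = 0.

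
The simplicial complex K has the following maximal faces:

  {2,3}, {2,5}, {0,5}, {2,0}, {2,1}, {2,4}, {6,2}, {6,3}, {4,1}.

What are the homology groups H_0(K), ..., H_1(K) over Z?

H_0 = Z,  H_1 = Z^3.

We work with the vertex ordering 0 < 1 < 2 < 3 < 4 < 5 < 6. The simplices of K, each written with vertices in increasing order, are:

  0-simplices (7): [0], [1], [2], [3], [4], [5], [6]
  1-simplices (9): [0,2], [0,5], [1,2], [1,4], [2,3], [2,4], [2,5], [2,6], [3,6]

giving chain groups C_0 ≅ Z^7, C_1 ≅ Z^9.

∂_1: C_1 → C_0 maps an edge to its endpoints' difference, ∂[p,q] = q − p. For instance
  ∂[2,4] = [4] − [2].
This gives a 7×9 integer matrix of rank 6; reducing to Smith normal form yields diagonal entries (1,1,1,1,1,1).

Computing H_k = (kernel of ∂_k) / (image of ∂_{k+1}):

  H_0: rank C_0 − rank ∂_1 = 7 − 6 = 1, and the invariant factors of ∂_1 are all 1, so H_0 = Z.
  H_1: rank ker ∂_1 − rank ∂_2 = (9 − 6) − 0 = 3, and there is no ∂_2, so H_1 = Z^3.

(K is a triangulation of a wedge of 3 circles.)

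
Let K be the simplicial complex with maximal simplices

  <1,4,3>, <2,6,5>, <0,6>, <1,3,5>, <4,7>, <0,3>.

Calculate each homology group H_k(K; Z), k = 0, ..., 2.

H_0 = Z,  H_1 = Z,  H_2 = 0.

Take the total order 0 < 1 < 2 < 3 < 4 < 5 < 6 < 7 on the vertex set. Then K (dimension 2) consists of the simplices:

  0-simplices (8): [0], [1], [2], [3], [4], [5], [6], [7]
  1-simplices (11): [0,3], [0,6], [1,3], [1,4], [1,5], [2,5], [2,6], [3,4], [3,5], [4,7], [5,6]
  2-simplices (3): [1,3,4], [1,3,5], [2,5,6]

so the chain groups are C_0 ≅ Z^8, C_1 ≅ Z^11, C_2 ≅ Z^3.

The boundary map ∂_1: C_1 → C_0 sends each edge [p,q] (with p < q) to q − p.
The resulting 8×11 matrix has rank 7, and its Smith normal form has invariant factors (1,1,1,1,1,1,1).

∂_2: C_2 → C_1 maps a triangle to the signed sum of its edges. For instance
  ∂[1,3,5] = [3,5] − [1,5] + [1,3],
  ∂[1,3,4] = [3,4] − [1,4] + [1,3].
As a 11×3 matrix over Z this has rank 3, with invariant factors (1,1,1).

Reading off H_k = ker ∂_k / im ∂_{k+1}:

  H_0: rank C_0 − rank ∂_1 = 8 − 7 = 1, and the invariant factors of ∂_1 are all 1, so H_0 ≅ Z.
  H_1: rank ker ∂_1 − rank ∂_2 = (11 − 7) − 3 = 1, and the invariant factors of ∂_2 are all 1, so H_1 ≅ Z.
  H_2: rank ker ∂_2 − rank ∂_3 = (3 − 3) − 0 = 0, and there is no ∂_3, so H_2 ≅ 0.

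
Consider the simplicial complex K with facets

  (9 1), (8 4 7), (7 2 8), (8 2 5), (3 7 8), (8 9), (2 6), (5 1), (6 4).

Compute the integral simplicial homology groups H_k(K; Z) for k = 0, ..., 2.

H_0 ≅ Z,  H_1 ≅ Z^2,  H_2 = 0.

K has 9 vertices, 14 edges, 4 triangles.
rank ∂_0 = 0, rank ∂_1 = 8 ⇒ b_0 = 9 − 0 − 8 = 1; all invariant factors of ∂_1 are 1 so no torsion. So H_0 = Z.
rank ∂_1 = 8, rank ∂_2 = 4 ⇒ b_1 = 14 − 8 − 4 = 2; all invariant factors of ∂_2 are 1 so no torsion. So H_1 = Z^2.
rank ∂_2 = 4, rank ∂_3 = 0 ⇒ b_2 = 4 − 4 − 0 = 0. So H_2 = 0.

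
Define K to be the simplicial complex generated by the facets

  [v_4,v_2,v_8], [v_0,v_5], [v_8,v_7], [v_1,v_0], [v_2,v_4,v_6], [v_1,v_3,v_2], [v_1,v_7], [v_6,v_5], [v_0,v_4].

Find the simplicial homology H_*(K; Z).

Take the total order v_0 < v_1 < v_2 < v_3 < v_4 < v_5 < v_6 < v_7 < v_8 on the vertex set. Then K (dimension 2) consists of the simplices:

  0-simplices (9): [v_0], [v_1], [v_2], [v_3], [v_4], [v_5], [v_6], [v_7], [v_8]
  1-simplices (14): [v_0,v_1], [v_0,v_4], [v_0,v_5], [v_1,v_2], [v_1,v_3], [v_1,v_7], [v_2,v_3], [v_2,v_4], [v_2,v_6], [v_2,v_8], [v_4,v_6], [v_4,v_8], [v_5,v_6], [v_7,v_8]
  2-simplices (3): [v_1,v_2,v_3], [v_2,v_4,v_6], [v_2,v_4,v_8]

giving chain groups C_0 ≅ Z^9, C_1 ≅ Z^14, C_2 ≅ Z^3.

The boundary map ∂_1: C_1 → C_0 is given by ∂[p,q] = [q] − [p]. For instance
  ∂[v_2,v_6] = [v_6] − [v_2].
The resulting 9×14 matrix has rank 8, and its Smith normal form has invariant factors (1,1,1,1,1,1,1,1).

The boundary map ∂_2: C_2 → C_1 acts by ∂[p,q,r] = [q,r] − [p,r] + [p,q]. For instance
  ∂[v_2,v_4,v_6] = [v_4,v_6] − [v_2,v_6] + [v_2,v_4],
  ∂[v_2,v_4,v_8] = [v_4,v_8] − [v_2,v_8] + [v_2,v_4].
As a 14×3 matrix over Z this has rank 3, with invariant factors (1,1,1).

From H_k ≅ ker(∂_k) / im(∂_{k+1}) we obtain:

  H_0: rank C_0 − rank ∂_1 = 9 − 8 = 1, and the invariant factors of ∂_1 are all 1, so H_0 = Z.
  H_1: rank ker ∂_1 − rank ∂_2 = (14 − 8) − 3 = 3, and the invariant factors of ∂_2 are all 1, so H_1 = Z^3.
  H_2: rank ker ∂_2 − rank ∂_3 = (3 − 3) − 0 = 0, and there is no ∂_3, so H_2 = 0.

As a check, the Euler characteristic is 9 − 14 + 3 = -2, which agrees with 1 − 3 + 0 = -2.

H_0 ≅ Z,  H_1 ≅ Z^3,  H_2 = 0.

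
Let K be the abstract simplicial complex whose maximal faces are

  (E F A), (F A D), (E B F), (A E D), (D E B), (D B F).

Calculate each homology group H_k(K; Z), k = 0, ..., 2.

We work with the vertex ordering A < B < D < E < F. The simplices of K, each written with vertices in increasing order, are:

  0-simplices (5): A, B, D, E, F
  1-simplices (9): AD, AE, AF, BD, BE, BF, DE, DF, EF
  2-simplices (6): ADE, ADF, AEF, BDE, BDF, BEF

so the chain groups are C_0 ≅ Z^5, C_1 ≅ Z^9, C_2 ≅ Z^6.

∂_1: C_1 → C_0 maps an edge to its endpoints' difference, ∂[p,q] = q − p.
As a 5×9 matrix over Z this has rank 4, with invariant factors (1,1,1,1).

Boundary ∂_2: C_2 → C_1 sends each 2-simplex [p,q,r] to [q,r] − [p,r] + [p,q]. For instance
  ∂AEF = EF − AF + AE,
  ∂ADE = DE − AE + AD.
This gives a 9×6 integer matrix of rank 5; reducing to Smith normal form yields diagonal entries (1,1,1,1,1).

Now H_k = ker ∂_k / im ∂_{k+1}, so:

  H_0: rank C_0 − rank ∂_1 = 5 − 4 = 1, and the invariant factors of ∂_1 are all 1, so H_0 = Z.
  H_1: rank ker ∂_1 − rank ∂_2 = (9 − 4) − 5 = 0, and the invariant factors of ∂_2 are all 1, so H_1 = 0.
  H_2: rank ker ∂_2 − rank ∂_3 = (6 − 5) − 0 = 1, and there is no ∂_3, so H_2 = Z.

(K is a triangulation of the 2-sphere S^2.)

H_0 ≅ Z,  H_1 = 0,  H_2 ≅ Z.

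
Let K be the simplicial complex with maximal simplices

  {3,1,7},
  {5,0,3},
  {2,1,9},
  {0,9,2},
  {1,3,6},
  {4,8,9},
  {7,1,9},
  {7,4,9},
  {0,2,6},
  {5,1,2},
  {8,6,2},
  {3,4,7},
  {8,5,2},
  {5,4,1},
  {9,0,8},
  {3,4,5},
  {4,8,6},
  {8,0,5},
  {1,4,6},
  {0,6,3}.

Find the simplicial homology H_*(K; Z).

Take the total order 0 < 1 < 2 < 3 < 4 < 5 < 6 < 7 < 8 < 9 on the vertex set. Then K (dimension 2) consists of the simplices:

  0-simplices (10): [0], [1], [2], [3], [4], [5], [6], [7], [8], [9]
  1-simplices (30): (30 of them)
  2-simplices (20): (20 of them)

so the chain groups are C_0 ≅ Z^10, C_1 ≅ Z^30, C_2 ≅ Z^20.

∂_1: C_1 → C_0 sends each edge [p,q] (with p < q) to q − p. For instance
  ∂[1,6] = [6] − [1].
As a 10×30 matrix over Z this has rank 9, with invariant factors (1,1,1,1,1,1,1,1,1).

∂_2: C_2 → C_1 acts by ∂[p,q,r] = [q,r] − [p,r] + [p,q]. For instance
  ∂[1,7,9] = [7,9] − [1,9] + [1,7],
  ∂[0,3,6] = [3,6] − [0,6] + [0,3].
The resulting 30×20 matrix has rank 20, and its Smith normal form has invariant factors (1,1,1,1,1,1,1,1,1,1,1,1,1,1,1,1,1,1,1,2).

Computing H_k = (kernel of ∂_k) / (image of ∂_{k+1}):

  H_0: rank C_0 − rank ∂_1 = 10 − 9 = 1, and the invariant factors of ∂_1 are all 1, so H_0 ≅ Z.
  H_1: rank ker ∂_1 − rank ∂_2 = (30 − 9) − 20 = 1, and ∂_2 has invariant factor 2 > 1, so H_1 ≅ Z × Z/2.
  H_2: rank ker ∂_2 − rank ∂_3 = (20 − 20) − 0 = 0, and there is no ∂_3, so H_2 ≅ 0.

(K is a triangulation of the Klein bottle.)

H_0 ≅ Z,  H_1 ≅ Z × Z/2,  H_2 = 0.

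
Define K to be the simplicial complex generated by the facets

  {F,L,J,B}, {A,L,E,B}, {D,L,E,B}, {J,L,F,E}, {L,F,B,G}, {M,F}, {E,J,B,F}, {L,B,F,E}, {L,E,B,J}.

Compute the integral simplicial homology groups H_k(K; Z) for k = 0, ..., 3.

Fix the vertex order A < B < D < E < F < G < J < L < M and write every simplex with vertices in increasing order. Then dim K = 3 and the simplices of K are:

  0-simplices (9): A, B, D, E, F, G, J, L, M
  1-simplices (20): AB, AE, AL, BD, BE, BF, BG, BJ, BL, DE, DL, EF, EJ, EL, FG, FJ, FL, FM, GL, JL
  2-simplices (19): ABE, ABL, AEL, BDE, BDL, BEF, BEJ, BEL, BFG, BFJ, BFL, BGL, BJL, DEL, EFJ, EFL, EJL, FGL, FJL
  3-simplices (8): ABEL, BDEL, BEFJ, BEFL, BEJL, BFGL, BFJL, EFJL

Hence C_0 ≅ Z^9, C_1 ≅ Z^20, C_2 ≅ Z^19, C_3 ≅ Z^8.

Boundary ∂_1: C_1 → C_0 maps an edge to its endpoints' difference, ∂[p,q] = q − p. For instance
  ∂FG = G − F.
The 9×20 boundary matrix has rank 8 and Smith normal form diag(1,1,1,1,1,1,1,1).

∂_2: C_2 → C_1 sends each 2-simplex [p,q,r] to [q,r] − [p,r] + [p,q]. For instance
  ∂BGL = GL − BL + BG,
  ∂BFG = FG − BG + BF.
As a 20×19 matrix over Z this has rank 12, with invariant factors (1,1,1,1,1,1,1,1,1,1,1,1).

Boundary ∂_3: C_3 → C_2 sends each 3-simplex σ to the alternating sum Σ_i (−1)^i (σ with its i-th vertex removed). For instance
  ∂BDEL = DEL − BEL + BDL − BDE,
  ∂EFJL = FJL − EJL + EFL − EFJ.
This gives a 19×8 integer matrix of rank 7; reducing to Smith normal form yields diagonal entries (1,1,1,1,1,1,1).

From H_k ≅ ker(∂_k) / im(∂_{k+1}) we obtain:

  H_0: rank C_0 − rank ∂_1 = 9 − 8 = 1, and the invariant factors of ∂_1 are all 1, so H_0 ≅ Z.
  H_1: rank ker ∂_1 − rank ∂_2 = (20 − 8) − 12 = 0, and the invariant factors of ∂_2 are all 1, so H_1 ≅ 0.
  H_2: rank ker ∂_2 − rank ∂_3 = (19 − 12) − 7 = 0, and the invariant factors of ∂_3 are all 1, so H_2 ≅ 0.
  H_3: rank ker ∂_3 − rank ∂_4 = (8 − 7) − 0 = 1, and there is no ∂_4, so H_3 ≅ Z.

As a check, the Euler characteristic is 9 − 20 + 19 − 8 = 0, which agrees with 1 − 0 + 0 − 1 = 0.

H_0 ≅ Z,  H_1 = 0,  H_2 = 0,  H_3 ≅ Z.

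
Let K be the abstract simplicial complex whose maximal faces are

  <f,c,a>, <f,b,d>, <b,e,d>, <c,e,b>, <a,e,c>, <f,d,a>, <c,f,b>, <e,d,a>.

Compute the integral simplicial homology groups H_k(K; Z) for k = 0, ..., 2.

H_0 = Z,  H_1 = 0,  H_2 = Z.

We work with the vertex ordering a < b < c < d < e < f. The simplices of K, each written with vertices in increasing order, are:

  0-simplices (6): a, b, c, d, e, f
  1-simplices (12): ac, ad, ae, af, bc, bd, be, bf, ce, cf, de, df
  2-simplices (8): ace, acf, ade, adf, bce, bcf, bde, bdf

giving chain groups C_0 ≅ Z^6, C_1 ≅ Z^12, C_2 ≅ Z^8.

The boundary map ∂_1: C_1 → C_0 maps an edge to its endpoints' difference, ∂[p,q] = q − p. For instance
  ∂af = f − a.
The resulting 6×12 matrix has rank 5, and its Smith normal form has invariant factors (1,1,1,1,1).

The boundary map ∂_2: C_2 → C_1 sends each 2-simplex [p,q,r] to [q,r] − [p,r] + [p,q]. For instance
  ∂adf = df − af + ad,
  ∂bcf = cf − bf + bc.
The resulting 12×8 matrix has rank 7, and its Smith normal form has invariant factors (1,1,1,1,1,1,1).

Reading off H_k = ker ∂_k / im ∂_{k+1}:

  H_0: rank C_0 − rank ∂_1 = 6 − 5 = 1, and the invariant factors of ∂_1 are all 1, so H_0 ≅ Z.
  H_1: rank ker ∂_1 − rank ∂_2 = (12 − 5) − 7 = 0, and the invariant factors of ∂_2 are all 1, so H_1 ≅ 0.
  H_2: rank ker ∂_2 − rank ∂_3 = (8 − 7) − 0 = 1, and there is no ∂_3, so H_2 ≅ Z.

As a check, the Euler characteristic is 6 − 12 + 8 = 2, which agrees with 1 − 0 + 1 = 2.
(K is a triangulation of the 2-sphere S^2.)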